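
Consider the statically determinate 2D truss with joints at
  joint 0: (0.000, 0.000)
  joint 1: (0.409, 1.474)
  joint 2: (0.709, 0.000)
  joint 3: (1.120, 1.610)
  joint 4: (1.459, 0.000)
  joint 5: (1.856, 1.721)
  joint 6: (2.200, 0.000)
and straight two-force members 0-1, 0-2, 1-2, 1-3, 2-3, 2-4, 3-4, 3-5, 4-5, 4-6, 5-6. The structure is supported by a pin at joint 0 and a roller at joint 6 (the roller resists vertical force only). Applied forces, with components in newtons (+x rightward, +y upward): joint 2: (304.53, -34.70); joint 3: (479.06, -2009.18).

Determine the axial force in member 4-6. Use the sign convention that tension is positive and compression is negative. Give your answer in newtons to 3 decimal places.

N=7 nodes, M=11 members, R=3 reactions → 2N=14, M+R=14
member 0 (0-1): L=1.5297, (cx,cy)=(0.2674,0.9636)
member 1 (0-2): L=0.7090, (cx,cy)=(1.0000,0.0000)
member 2 (1-2): L=1.5042, (cx,cy)=(0.1994,-0.9799)
member 3 (1-3): L=0.7239, (cx,cy)=(0.9822,0.1879)
member 4 (2-3): L=1.6616, (cx,cy)=(0.2473,0.9689)
member 5 (2-4): L=0.7500, (cx,cy)=(1.0000,0.0000)
member 6 (3-4): L=1.6453, (cx,cy)=(0.2060,-0.9785)
member 7 (3-5): L=0.7443, (cx,cy)=(0.9888,0.1491)
member 8 (4-5): L=1.7662, (cx,cy)=(0.2248,0.9744)
member 9 (4-6): L=0.7410, (cx,cy)=(1.0000,0.0000)
member 10 (5-6): L=1.7550, (cx,cy)=(0.1960,-0.9806)
solve A·x = −loads:
  F[0-1] = -684.1656 N (compression)
  F[0-2] = +966.5182 N (tension)
  F[1-2] = +613.1930 N (tension)
  F[1-3] = -310.7563 N (compression)
  F[2-3] = -584.3310 N (compression)
  F[2-4] = +928.8154 N (tension)
  F[3-4] = -1510.1784 N (compression)
  F[3-5] = -624.6414 N (compression)
  F[4-5] = +1516.5839 N (tension)
  F[4-6] = +276.7637 N (tension)
  F[5-6] = -1412.0123 N (compression)
  Rx@0 = -783.5900 N
  Ry@0 = +659.2570 N
  Ry@6 = +1384.6230 N

276.764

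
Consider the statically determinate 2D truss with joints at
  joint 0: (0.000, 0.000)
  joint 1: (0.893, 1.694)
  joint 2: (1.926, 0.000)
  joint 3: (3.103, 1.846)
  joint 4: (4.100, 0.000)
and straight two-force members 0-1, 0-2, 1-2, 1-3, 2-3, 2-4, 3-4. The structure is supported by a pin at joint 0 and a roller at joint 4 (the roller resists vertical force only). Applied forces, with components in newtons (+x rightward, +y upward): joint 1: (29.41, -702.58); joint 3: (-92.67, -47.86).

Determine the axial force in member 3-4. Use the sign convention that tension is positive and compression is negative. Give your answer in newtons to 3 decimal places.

N=5 nodes, M=7 members, R=3 reactions → 2N=10, M+R=10
member 0 (0-1): L=1.9150, (cx,cy)=(0.4663,0.8846)
member 1 (0-2): L=1.9260, (cx,cy)=(1.0000,0.0000)
member 2 (1-2): L=1.9841, (cx,cy)=(0.5206,-0.8538)
member 3 (1-3): L=2.2152, (cx,cy)=(0.9976,0.0686)
member 4 (2-3): L=2.1893, (cx,cy)=(0.5376,0.8432)
member 5 (2-4): L=2.1740, (cx,cy)=(1.0000,0.0000)
member 6 (3-4): L=2.0980, (cx,cy)=(0.4752,-0.8799)
solve A·x = −loads:
  F[0-1] = -667.8243 N (compression)
  F[0-2] = +248.1648 N (tension)
  F[1-2] = -152.0439 N (compression)
  F[1-3] = -262.2937 N (compression)
  F[2-3] = +153.9533 N (tension)
  F[2-4] = +86.2380 N (tension)
  F[3-4] = -181.4743 N (compression)
  Rx@0 = +63.2600 N
  Ry@0 = +590.7656 N
  Ry@4 = +159.6744 N

-181.474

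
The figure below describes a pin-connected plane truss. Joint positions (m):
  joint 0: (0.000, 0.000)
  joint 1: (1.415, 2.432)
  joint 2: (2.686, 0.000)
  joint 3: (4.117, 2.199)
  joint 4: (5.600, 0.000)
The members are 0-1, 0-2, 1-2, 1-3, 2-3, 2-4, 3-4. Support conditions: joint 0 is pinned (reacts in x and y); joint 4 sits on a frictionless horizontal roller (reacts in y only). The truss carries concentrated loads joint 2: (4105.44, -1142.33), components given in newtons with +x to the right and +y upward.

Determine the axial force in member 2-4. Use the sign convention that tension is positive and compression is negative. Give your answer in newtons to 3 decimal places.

369.509

N=5 nodes, M=7 members, R=3 reactions → 2N=10, M+R=10
member 0 (0-1): L=2.8137, (cx,cy)=(0.5029,0.8643)
member 1 (0-2): L=2.6860, (cx,cy)=(1.0000,0.0000)
member 2 (1-2): L=2.7441, (cx,cy)=(0.4632,-0.8863)
member 3 (1-3): L=2.7120, (cx,cy)=(0.9963,-0.0859)
member 4 (2-3): L=2.6236, (cx,cy)=(0.5454,0.8382)
member 5 (2-4): L=2.9140, (cx,cy)=(1.0000,0.0000)
member 6 (3-4): L=2.6523, (cx,cy)=(0.5591,-0.8291)
solve A·x = −loads:
  F[0-1] = -687.7106 N (compression)
  F[0-2] = +4451.2886 N (tension)
  F[1-2] = +737.5921 N (tension)
  F[1-3] = -690.0350 N (compression)
  F[2-3] = +582.9786 N (tension)
  F[2-4] = +369.5094 N (tension)
  F[3-4] = -660.8654 N (compression)
  Rx@0 = -4105.4400 N
  Ry@0 = +594.4196 N
  Ry@4 = +547.9104 N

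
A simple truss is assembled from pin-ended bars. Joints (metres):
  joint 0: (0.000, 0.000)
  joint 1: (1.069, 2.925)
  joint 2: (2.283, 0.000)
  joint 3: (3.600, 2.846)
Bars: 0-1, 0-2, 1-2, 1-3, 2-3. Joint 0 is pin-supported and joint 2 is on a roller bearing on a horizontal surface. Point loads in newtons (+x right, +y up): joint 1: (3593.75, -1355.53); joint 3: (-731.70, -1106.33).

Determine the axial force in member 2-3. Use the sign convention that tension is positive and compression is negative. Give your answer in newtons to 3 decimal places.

-1226.494

N=4 nodes, M=5 members, R=3 reactions → 2N=8, M+R=8
member 0 (0-1): L=3.1142, (cx,cy)=(0.3433,0.9392)
member 1 (0-2): L=2.2830, (cx,cy)=(1.0000,0.0000)
member 2 (1-2): L=3.1669, (cx,cy)=(0.3833,-0.9236)
member 3 (1-3): L=2.5322, (cx,cy)=(0.9995,-0.0312)
member 4 (2-3): L=3.1360, (cx,cy)=(0.4200,0.9075)
solve A·x = −loads:
  F[0-1] = +3843.1143 N (tension)
  F[0-2] = +1542.8481 N (tension)
  F[1-2] = -5368.4778 N (compression)
  F[1-3] = -216.7173 N (compression)
  F[2-3] = -1226.4940 N (compression)
  Rx@0 = -2862.0500 N
  Ry@0 = -3609.6030 N
  Ry@2 = +6071.4630 N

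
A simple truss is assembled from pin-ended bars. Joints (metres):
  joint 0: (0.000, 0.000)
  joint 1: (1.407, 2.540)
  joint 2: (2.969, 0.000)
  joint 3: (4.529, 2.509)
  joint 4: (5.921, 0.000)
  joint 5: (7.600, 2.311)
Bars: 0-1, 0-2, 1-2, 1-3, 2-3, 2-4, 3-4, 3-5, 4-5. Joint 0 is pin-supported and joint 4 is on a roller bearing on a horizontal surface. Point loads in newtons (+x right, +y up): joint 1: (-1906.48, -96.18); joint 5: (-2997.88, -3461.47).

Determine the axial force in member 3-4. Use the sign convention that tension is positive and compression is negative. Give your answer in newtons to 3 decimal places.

1158.769

N=6 nodes, M=9 members, R=3 reactions → 2N=12, M+R=12
member 0 (0-1): L=2.9037, (cx,cy)=(0.4846,0.8748)
member 1 (0-2): L=2.9690, (cx,cy)=(1.0000,0.0000)
member 2 (1-2): L=2.9819, (cx,cy)=(0.5238,-0.8518)
member 3 (1-3): L=3.1222, (cx,cy)=(1.0000,-0.0099)
member 4 (2-3): L=2.9544, (cx,cy)=(0.5280,0.8492)
member 5 (2-4): L=2.9520, (cx,cy)=(1.0000,0.0000)
member 6 (3-4): L=2.8693, (cx,cy)=(0.4851,-0.8744)
member 7 (3-5): L=3.0774, (cx,cy)=(0.9979,-0.0643)
member 8 (4-5): L=2.8565, (cx,cy)=(0.5878,0.8090)
solve A·x = −loads:
  F[0-1] = -1234.2856 N (compression)
  F[0-2] = -4306.2738 N (compression)
  F[1-2] = +1146.3600 N (tension)
  F[1-3] = +707.9247 N (tension)
  F[2-3] = -1149.8528 N (compression)
  F[2-4] = -3098.6247 N (compression)
  F[3-4] = +1158.7695 N (tension)
  F[3-5] = -462.3786 N (compression)
  F[4-5] = -4315.3495 N (compression)
  Rx@0 = +4904.3600 N
  Ry@0 = +1079.7008 N
  Ry@4 = +2477.9492 N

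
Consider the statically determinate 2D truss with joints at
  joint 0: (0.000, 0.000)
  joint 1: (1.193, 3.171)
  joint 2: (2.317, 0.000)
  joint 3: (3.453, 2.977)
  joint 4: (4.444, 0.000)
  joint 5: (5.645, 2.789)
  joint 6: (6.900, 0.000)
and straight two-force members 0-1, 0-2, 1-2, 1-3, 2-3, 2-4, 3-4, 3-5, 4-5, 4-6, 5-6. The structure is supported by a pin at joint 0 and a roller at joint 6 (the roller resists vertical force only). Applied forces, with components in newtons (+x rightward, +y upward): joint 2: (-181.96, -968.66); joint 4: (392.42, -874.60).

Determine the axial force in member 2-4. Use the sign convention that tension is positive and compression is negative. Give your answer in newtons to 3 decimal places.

N=7 nodes, M=11 members, R=3 reactions → 2N=14, M+R=14
member 0 (0-1): L=3.3880, (cx,cy)=(0.3521,0.9360)
member 1 (0-2): L=2.3170, (cx,cy)=(1.0000,0.0000)
member 2 (1-2): L=3.3643, (cx,cy)=(0.3341,-0.9425)
member 3 (1-3): L=2.2683, (cx,cy)=(0.9963,-0.0855)
member 4 (2-3): L=3.1864, (cx,cy)=(0.3565,0.9343)
member 5 (2-4): L=2.1270, (cx,cy)=(1.0000,0.0000)
member 6 (3-4): L=3.1376, (cx,cy)=(0.3158,-0.9488)
member 7 (3-5): L=2.2000, (cx,cy)=(0.9963,-0.0855)
member 8 (4-5): L=3.0366, (cx,cy)=(0.3955,0.9185)
member 9 (4-6): L=2.4560, (cx,cy)=(1.0000,0.0000)
member 10 (5-6): L=3.0584, (cx,cy)=(0.4104,-0.9119)
solve A·x = −loads:
  F[0-1] = -1020.0235 N (compression)
  F[0-2] = +569.6368 N (tension)
  F[1-2] = +1078.4202 N (tension)
  F[1-3] = -722.1172 N (compression)
  F[2-3] = -51.1551 N (compression)
  F[2-4] = +1130.1289 N (tension)
  F[3-4] = +53.4916 N (tension)
  F[3-5] = -757.3743 N (compression)
  F[4-5] = +896.9847 N (tension)
  F[4-6] = +399.8389 N (tension)
  F[5-6] = -974.3825 N (compression)
  Rx@0 = -210.4600 N
  Ry@0 = +954.6937 N
  Ry@6 = +888.5663 N

1130.129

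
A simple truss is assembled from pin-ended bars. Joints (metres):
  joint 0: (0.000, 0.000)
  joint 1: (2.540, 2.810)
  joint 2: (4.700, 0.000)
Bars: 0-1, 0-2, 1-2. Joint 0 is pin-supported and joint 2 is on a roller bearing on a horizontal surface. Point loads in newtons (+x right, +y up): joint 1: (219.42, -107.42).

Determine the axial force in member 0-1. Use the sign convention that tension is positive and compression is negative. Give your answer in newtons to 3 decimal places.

N=3 nodes, M=3 members, R=3 reactions → 2N=6, M+R=6
member 0 (0-1): L=3.7878, (cx,cy)=(0.6706,0.7418)
member 1 (0-2): L=4.7000, (cx,cy)=(1.0000,0.0000)
member 2 (1-2): L=3.5442, (cx,cy)=(0.6094,-0.7928)
solve A·x = −loads:
  F[0-1] = +110.2889 N (tension)
  F[0-2] = +145.4638 N (tension)
  F[1-2] = -238.6852 N (compression)
  Rx@0 = -219.4200 N
  Ry@0 = -81.8177 N
  Ry@2 = +189.2377 N

110.289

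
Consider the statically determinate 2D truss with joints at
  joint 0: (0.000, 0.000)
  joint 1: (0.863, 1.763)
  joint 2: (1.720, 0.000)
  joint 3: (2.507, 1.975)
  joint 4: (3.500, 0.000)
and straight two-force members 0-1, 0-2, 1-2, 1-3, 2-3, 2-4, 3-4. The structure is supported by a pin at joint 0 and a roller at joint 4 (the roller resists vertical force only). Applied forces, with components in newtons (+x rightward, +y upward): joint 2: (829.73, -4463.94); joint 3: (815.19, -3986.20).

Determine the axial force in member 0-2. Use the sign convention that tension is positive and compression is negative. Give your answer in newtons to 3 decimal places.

3084.644

N=5 nodes, M=7 members, R=3 reactions → 2N=10, M+R=10
member 0 (0-1): L=1.9629, (cx,cy)=(0.4397,0.8982)
member 1 (0-2): L=1.7200, (cx,cy)=(1.0000,0.0000)
member 2 (1-2): L=1.9603, (cx,cy)=(0.4372,-0.8994)
member 3 (1-3): L=1.6576, (cx,cy)=(0.9918,0.1279)
member 4 (2-3): L=2.1260, (cx,cy)=(0.3702,0.9290)
member 5 (2-4): L=1.7800, (cx,cy)=(1.0000,0.0000)
member 6 (3-4): L=2.2106, (cx,cy)=(0.4492,-0.8934)
solve A·x = −loads:
  F[0-1] = -3274.6466 N (compression)
  F[0-2] = +3084.6439 N (tension)
  F[1-2] = +2883.1006 N (tension)
  F[1-3] = -2722.5361 N (compression)
  F[2-3] = +2014.0361 N (tension)
  F[2-4] = +2769.8243 N (tension)
  F[3-4] = -6166.0872 N (compression)
  Rx@0 = -1644.9200 N
  Ry@0 = +2941.1742 N
  Ry@4 = +5508.9658 N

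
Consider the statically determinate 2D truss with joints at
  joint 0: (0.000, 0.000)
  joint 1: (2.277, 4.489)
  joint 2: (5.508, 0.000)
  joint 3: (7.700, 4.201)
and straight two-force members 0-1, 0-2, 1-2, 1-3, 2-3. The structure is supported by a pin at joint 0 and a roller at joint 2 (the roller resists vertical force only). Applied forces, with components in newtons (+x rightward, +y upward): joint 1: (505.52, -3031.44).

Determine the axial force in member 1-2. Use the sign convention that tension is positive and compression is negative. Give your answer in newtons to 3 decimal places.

N=4 nodes, M=5 members, R=3 reactions → 2N=8, M+R=8
member 0 (0-1): L=5.0335, (cx,cy)=(0.4524,0.8918)
member 1 (0-2): L=5.5080, (cx,cy)=(1.0000,0.0000)
member 2 (1-2): L=5.5309, (cx,cy)=(0.5842,-0.8116)
member 3 (1-3): L=5.4306, (cx,cy)=(0.9986,-0.0530)
member 4 (2-3): L=4.7385, (cx,cy)=(0.4626,0.8866)
solve A·x = −loads:
  F[0-1] = -1531.9628 N (compression)
  F[0-2] = +1198.5364 N (tension)
  F[1-2] = -2051.6696 N (compression)
  F[1-3] = -0.0000 N (compression)
  F[2-3] = +0.0000 N (tension)
  Rx@0 = -505.5200 N
  Ry@0 = +1366.2497 N
  Ry@2 = +1665.1903 N

-2051.670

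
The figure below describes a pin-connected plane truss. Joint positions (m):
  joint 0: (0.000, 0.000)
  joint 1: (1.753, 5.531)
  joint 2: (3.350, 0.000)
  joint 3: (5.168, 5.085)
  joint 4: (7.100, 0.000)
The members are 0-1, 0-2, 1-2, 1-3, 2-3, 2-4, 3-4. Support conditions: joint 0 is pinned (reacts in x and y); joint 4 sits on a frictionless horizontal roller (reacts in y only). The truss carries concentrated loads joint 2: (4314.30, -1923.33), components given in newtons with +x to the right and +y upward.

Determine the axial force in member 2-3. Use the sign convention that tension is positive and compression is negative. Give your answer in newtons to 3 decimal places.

875.061

N=5 nodes, M=7 members, R=3 reactions → 2N=10, M+R=10
member 0 (0-1): L=5.8022, (cx,cy)=(0.3021,0.9533)
member 1 (0-2): L=3.3500, (cx,cy)=(1.0000,0.0000)
member 2 (1-2): L=5.7569, (cx,cy)=(0.2774,-0.9608)
member 3 (1-3): L=3.4440, (cx,cy)=(0.9916,-0.1295)
member 4 (2-3): L=5.4002, (cx,cy)=(0.3367,0.9416)
member 5 (2-4): L=3.7500, (cx,cy)=(1.0000,0.0000)
member 6 (3-4): L=5.4397, (cx,cy)=(0.3552,-0.9348)
solve A·x = −loads:
  F[0-1] = -1065.6441 N (compression)
  F[0-2] = +4636.2623 N (tension)
  F[1-2] = +1144.2553 N (tension)
  F[1-3] = -644.8133 N (compression)
  F[2-3] = +875.0614 N (tension)
  F[2-4] = +344.7914 N (tension)
  F[3-4] = -970.7797 N (compression)
  Rx@0 = -4314.3000 N
  Ry@0 = +1015.8433 N
  Ry@4 = +907.4867 N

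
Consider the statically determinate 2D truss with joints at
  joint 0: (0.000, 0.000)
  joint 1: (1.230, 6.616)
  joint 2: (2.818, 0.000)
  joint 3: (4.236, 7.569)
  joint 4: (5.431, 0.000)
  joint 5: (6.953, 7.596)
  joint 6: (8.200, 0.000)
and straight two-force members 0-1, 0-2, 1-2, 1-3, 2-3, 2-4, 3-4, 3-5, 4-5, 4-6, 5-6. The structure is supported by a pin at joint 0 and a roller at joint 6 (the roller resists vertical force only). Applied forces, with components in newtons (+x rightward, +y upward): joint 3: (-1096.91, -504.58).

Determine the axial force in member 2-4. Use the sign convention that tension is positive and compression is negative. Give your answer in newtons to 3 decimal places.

N=7 nodes, M=11 members, R=3 reactions → 2N=14, M+R=14
member 0 (0-1): L=6.7294, (cx,cy)=(0.1828,0.9832)
member 1 (0-2): L=2.8180, (cx,cy)=(1.0000,0.0000)
member 2 (1-2): L=6.8039, (cx,cy)=(0.2334,-0.9724)
member 3 (1-3): L=3.1534, (cx,cy)=(0.9532,0.3022)
member 4 (2-3): L=7.7007, (cx,cy)=(0.1841,0.9829)
member 5 (2-4): L=2.6130, (cx,cy)=(1.0000,0.0000)
member 6 (3-4): L=7.6628, (cx,cy)=(0.1559,-0.9878)
member 7 (3-5): L=2.7171, (cx,cy)=(1.0000,0.0099)
member 8 (4-5): L=7.7470, (cx,cy)=(0.1965,0.9805)
member 9 (4-6): L=2.7690, (cx,cy)=(1.0000,0.0000)
member 10 (5-6): L=7.6977, (cx,cy)=(0.1620,-0.9868)
solve A·x = −loads:
  F[0-1] = -1277.9516 N (compression)
  F[0-2] = -863.3247 N (compression)
  F[1-2] = +1129.9655 N (tension)
  F[1-3] = -521.7079 N (compression)
  F[2-3] = -1117.8736 N (compression)
  F[2-4] = -393.7515 N (compression)
  F[3-4] = +763.9183 N (tension)
  F[3-5] = +274.6326 N (tension)
  F[4-5] = -769.5699 N (compression)
  F[4-6] = -123.4265 N (compression)
  F[5-6] = +761.9066 N (tension)
  Rx@0 = +1096.9100 N
  Ry@0 = +1256.4228 N
  Ry@6 = -751.8428 N

-393.751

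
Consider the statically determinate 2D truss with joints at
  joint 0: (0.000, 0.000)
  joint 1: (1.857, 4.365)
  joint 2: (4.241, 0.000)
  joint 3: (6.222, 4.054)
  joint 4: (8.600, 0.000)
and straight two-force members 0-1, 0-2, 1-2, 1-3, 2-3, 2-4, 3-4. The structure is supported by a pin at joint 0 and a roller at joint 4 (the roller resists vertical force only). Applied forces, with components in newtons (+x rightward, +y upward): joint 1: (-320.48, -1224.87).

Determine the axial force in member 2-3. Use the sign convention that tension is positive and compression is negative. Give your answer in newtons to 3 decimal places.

104.941

N=5 nodes, M=7 members, R=3 reactions → 2N=10, M+R=10
member 0 (0-1): L=4.7436, (cx,cy)=(0.3915,0.9202)
member 1 (0-2): L=4.2410, (cx,cy)=(1.0000,0.0000)
member 2 (1-2): L=4.9736, (cx,cy)=(0.4793,-0.8776)
member 3 (1-3): L=4.3761, (cx,cy)=(0.9975,-0.0711)
member 4 (2-3): L=4.5121, (cx,cy)=(0.4390,0.8985)
member 5 (2-4): L=4.3590, (cx,cy)=(1.0000,0.0000)
member 6 (3-4): L=4.7000, (cx,cy)=(0.5060,-0.8626)
solve A·x = −loads:
  F[0-1] = -1220.4518 N (compression)
  F[0-2] = +157.2969 N (tension)
  F[1-2] = -107.4320 N (compression)
  F[1-3] = -106.0695 N (compression)
  F[2-3] = +104.9409 N (tension)
  F[2-4] = +59.7282 N (tension)
  F[3-4] = -118.0493 N (compression)
  Rx@0 = +320.4800 N
  Ry@0 = +1123.0458 N
  Ry@4 = +101.8242 N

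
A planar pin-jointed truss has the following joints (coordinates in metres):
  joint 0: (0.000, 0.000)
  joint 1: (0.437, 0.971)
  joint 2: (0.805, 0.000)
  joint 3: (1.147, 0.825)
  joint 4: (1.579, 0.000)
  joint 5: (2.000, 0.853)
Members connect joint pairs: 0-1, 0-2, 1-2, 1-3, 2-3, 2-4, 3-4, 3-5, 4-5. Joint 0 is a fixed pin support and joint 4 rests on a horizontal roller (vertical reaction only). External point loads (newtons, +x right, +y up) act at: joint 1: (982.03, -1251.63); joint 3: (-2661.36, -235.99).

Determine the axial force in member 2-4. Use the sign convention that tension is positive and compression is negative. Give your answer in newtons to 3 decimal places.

-140.751

N=6 nodes, M=9 members, R=3 reactions → 2N=12, M+R=12
member 0 (0-1): L=1.0648, (cx,cy)=(0.4104,0.9119)
member 1 (0-2): L=0.8050, (cx,cy)=(1.0000,0.0000)
member 2 (1-2): L=1.0384, (cx,cy)=(0.3544,-0.9351)
member 3 (1-3): L=0.7249, (cx,cy)=(0.9795,-0.2014)
member 4 (2-3): L=0.8931, (cx,cy)=(0.3829,0.9238)
member 5 (2-4): L=0.7740, (cx,cy)=(1.0000,0.0000)
member 6 (3-4): L=0.9313, (cx,cy)=(0.4639,-0.8859)
member 7 (3-5): L=0.8535, (cx,cy)=(0.9995,0.0328)
member 8 (4-5): L=0.9512, (cx,cy)=(0.4426,0.8967)
solve A·x = −loads:
  F[0-1] = -1926.0970 N (compression)
  F[0-2] = -888.8526 N (compression)
  F[1-2] = +1008.1783 N (tension)
  F[1-3] = -2174.3620 N (compression)
  F[2-3] = -1020.5386 N (compression)
  F[2-4] = -140.7511 N (compression)
  F[3-4] = +303.4170 N (tension)
  F[3-5] = -0.0000 N (tension)
  F[4-5] = -0.0000 N (tension)
  Rx@0 = +1679.3300 N
  Ry@0 = +1756.4155 N
  Ry@4 = -268.7955 N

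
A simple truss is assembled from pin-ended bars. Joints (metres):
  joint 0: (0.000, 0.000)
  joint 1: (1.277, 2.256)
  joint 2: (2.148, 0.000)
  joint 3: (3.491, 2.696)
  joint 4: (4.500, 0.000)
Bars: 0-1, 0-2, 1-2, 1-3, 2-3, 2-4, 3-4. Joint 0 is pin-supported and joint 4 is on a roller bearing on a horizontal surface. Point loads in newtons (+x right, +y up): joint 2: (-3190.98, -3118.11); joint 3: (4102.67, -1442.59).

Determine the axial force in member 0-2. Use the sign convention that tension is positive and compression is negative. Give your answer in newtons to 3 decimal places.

N=5 nodes, M=7 members, R=3 reactions → 2N=10, M+R=10
member 0 (0-1): L=2.5923, (cx,cy)=(0.4926,0.8703)
member 1 (0-2): L=2.1480, (cx,cy)=(1.0000,0.0000)
member 2 (1-2): L=2.4183, (cx,cy)=(0.3602,-0.9329)
member 3 (1-3): L=2.2573, (cx,cy)=(0.9808,0.1949)
member 4 (2-3): L=3.0120, (cx,cy)=(0.4459,0.8951)
member 5 (2-4): L=2.3520, (cx,cy)=(1.0000,0.0000)
member 6 (3-4): L=2.8786, (cx,cy)=(0.3505,-0.9366)
solve A·x = −loads:
  F[0-1] = +580.0174 N (tension)
  F[0-2] = +625.9713 N (tension)
  F[1-2] = -445.9885 N (compression)
  F[1-3] = +455.0796 N (tension)
  F[2-3] = +3948.3916 N (tension)
  F[2-4] = +1895.7906 N (tension)
  F[3-4] = -5408.5978 N (compression)
  Rx@0 = -911.6900 N
  Ry@0 = -504.7623 N
  Ry@4 = +5065.4623 N

625.971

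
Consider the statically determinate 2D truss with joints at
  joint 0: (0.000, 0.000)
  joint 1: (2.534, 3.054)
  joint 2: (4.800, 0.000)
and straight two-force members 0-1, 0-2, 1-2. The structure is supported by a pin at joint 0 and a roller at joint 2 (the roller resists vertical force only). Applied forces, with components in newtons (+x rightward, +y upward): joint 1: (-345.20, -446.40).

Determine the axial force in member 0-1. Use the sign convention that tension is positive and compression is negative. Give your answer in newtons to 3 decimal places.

N=3 nodes, M=3 members, R=3 reactions → 2N=6, M+R=6
member 0 (0-1): L=3.9684, (cx,cy)=(0.6385,0.7696)
member 1 (0-2): L=4.8000, (cx,cy)=(1.0000,0.0000)
member 2 (1-2): L=3.8029, (cx,cy)=(0.5959,-0.8031)
solve A·x = −loads:
  F[0-1] = -559.2270 N (compression)
  F[0-2] = +11.8928 N (tension)
  F[1-2] = -19.9587 N (compression)
  Rx@0 = +345.2000 N
  Ry@0 = +430.3715 N
  Ry@2 = +16.0285 N

-559.227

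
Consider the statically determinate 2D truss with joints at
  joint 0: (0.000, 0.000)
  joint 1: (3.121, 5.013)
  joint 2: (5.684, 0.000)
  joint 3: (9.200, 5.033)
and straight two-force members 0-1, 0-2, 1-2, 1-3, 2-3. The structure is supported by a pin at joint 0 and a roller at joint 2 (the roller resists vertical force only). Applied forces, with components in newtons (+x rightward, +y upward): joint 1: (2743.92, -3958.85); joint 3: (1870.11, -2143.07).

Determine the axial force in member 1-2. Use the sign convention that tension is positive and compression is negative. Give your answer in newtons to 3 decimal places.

-8495.524

N=4 nodes, M=5 members, R=3 reactions → 2N=8, M+R=8
member 0 (0-1): L=5.9052, (cx,cy)=(0.5285,0.8489)
member 1 (0-2): L=5.6840, (cx,cy)=(1.0000,0.0000)
member 2 (1-2): L=5.6302, (cx,cy)=(0.4552,-0.8904)
member 3 (1-3): L=6.0790, (cx,cy)=(1.0000,0.0033)
member 4 (2-3): L=6.1395, (cx,cy)=(0.5727,0.8198)
solve A·x = −loads:
  F[0-1] = +4260.0885 N (tension)
  F[0-2] = +2362.4812 N (tension)
  F[1-2] = -8495.5239 N (compression)
  F[1-3] = +3375.0110 N (tension)
  F[2-3] = -2627.7627 N (compression)
  Rx@0 = -4614.0300 N
  Ry@0 = -3616.4736 N
  Ry@2 = +9718.3936 N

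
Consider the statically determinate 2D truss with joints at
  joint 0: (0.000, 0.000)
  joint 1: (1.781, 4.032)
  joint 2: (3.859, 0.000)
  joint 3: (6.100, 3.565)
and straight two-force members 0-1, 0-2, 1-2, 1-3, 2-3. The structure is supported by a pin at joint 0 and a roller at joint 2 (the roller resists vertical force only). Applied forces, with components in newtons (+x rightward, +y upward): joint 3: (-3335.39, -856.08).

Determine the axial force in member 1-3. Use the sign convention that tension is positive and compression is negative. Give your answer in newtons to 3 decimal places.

N=4 nodes, M=5 members, R=3 reactions → 2N=8, M+R=8
member 0 (0-1): L=4.4078, (cx,cy)=(0.4041,0.9147)
member 1 (0-2): L=3.8590, (cx,cy)=(1.0000,0.0000)
member 2 (1-2): L=4.5360, (cx,cy)=(0.4581,-0.8889)
member 3 (1-3): L=4.3442, (cx,cy)=(0.9942,-0.1075)
member 4 (2-3): L=4.2109, (cx,cy)=(0.5322,0.8466)
solve A·x = −loads:
  F[0-1] = -2825.0120 N (compression)
  F[0-2] = -2193.9340 N (compression)
  F[1-2] = +3225.7501 N (tension)
  F[1-3] = -2634.4871 N (compression)
  F[2-3] = -1345.6881 N (compression)
  Rx@0 = +3335.3900 N
  Ry@0 = +2584.1384 N
  Ry@2 = -1728.0584 N

-2634.487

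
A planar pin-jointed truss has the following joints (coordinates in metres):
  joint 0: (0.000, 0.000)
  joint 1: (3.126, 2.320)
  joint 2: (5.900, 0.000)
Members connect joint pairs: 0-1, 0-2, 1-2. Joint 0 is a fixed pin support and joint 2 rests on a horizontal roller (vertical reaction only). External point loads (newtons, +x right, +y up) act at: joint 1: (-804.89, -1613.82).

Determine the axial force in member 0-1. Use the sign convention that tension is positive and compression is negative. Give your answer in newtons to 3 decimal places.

-1804.248

N=3 nodes, M=3 members, R=3 reactions → 2N=6, M+R=6
member 0 (0-1): L=3.8928, (cx,cy)=(0.8030,0.5960)
member 1 (0-2): L=5.9000, (cx,cy)=(1.0000,0.0000)
member 2 (1-2): L=3.6163, (cx,cy)=(0.7671,-0.6415)
solve A·x = −loads:
  F[0-1] = -1804.2485 N (compression)
  F[0-2] = +643.9410 N (tension)
  F[1-2] = -839.4631 N (compression)
  Rx@0 = +804.8900 N
  Ry@0 = +1075.2680 N
  Ry@2 = +538.5520 N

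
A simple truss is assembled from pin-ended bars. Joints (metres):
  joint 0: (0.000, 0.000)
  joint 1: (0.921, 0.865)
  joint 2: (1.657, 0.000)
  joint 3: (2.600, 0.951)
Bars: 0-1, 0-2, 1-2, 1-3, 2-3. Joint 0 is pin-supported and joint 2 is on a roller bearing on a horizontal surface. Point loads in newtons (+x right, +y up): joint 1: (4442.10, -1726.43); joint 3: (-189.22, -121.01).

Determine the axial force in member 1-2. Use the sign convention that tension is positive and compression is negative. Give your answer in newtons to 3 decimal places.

-4257.402

N=4 nodes, M=5 members, R=3 reactions → 2N=8, M+R=8
member 0 (0-1): L=1.2635, (cx,cy)=(0.7289,0.6846)
member 1 (0-2): L=1.6570, (cx,cy)=(1.0000,0.0000)
member 2 (1-2): L=1.1357, (cx,cy)=(0.6480,-0.7616)
member 3 (1-3): L=1.6812, (cx,cy)=(0.9987,0.0512)
member 4 (2-3): L=1.3393, (cx,cy)=(0.7041,0.7101)
solve A·x = −loads:
  F[0-1] = +2209.0719 N (tension)
  F[0-2] = +2642.6436 N (tension)
  F[1-2] = -4257.4018 N (compression)
  F[1-3] = -73.0278 N (compression)
  F[2-3] = -165.1549 N (compression)
  Rx@0 = -4252.8800 N
  Ry@0 = -1512.3284 N
  Ry@2 = +3359.7684 N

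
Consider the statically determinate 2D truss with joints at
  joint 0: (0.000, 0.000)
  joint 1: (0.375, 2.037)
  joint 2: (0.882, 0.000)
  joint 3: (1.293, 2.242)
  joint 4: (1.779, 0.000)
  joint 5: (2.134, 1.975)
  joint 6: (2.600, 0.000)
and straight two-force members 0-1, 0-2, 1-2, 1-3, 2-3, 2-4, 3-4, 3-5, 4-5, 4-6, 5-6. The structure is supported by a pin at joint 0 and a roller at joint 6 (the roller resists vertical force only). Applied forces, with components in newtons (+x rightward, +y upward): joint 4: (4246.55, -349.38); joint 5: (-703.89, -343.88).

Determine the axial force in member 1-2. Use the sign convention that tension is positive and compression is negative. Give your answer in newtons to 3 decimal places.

661.498

N=7 nodes, M=11 members, R=3 reactions → 2N=14, M+R=14
member 0 (0-1): L=2.0712, (cx,cy)=(0.1811,0.9835)
member 1 (0-2): L=0.8820, (cx,cy)=(1.0000,0.0000)
member 2 (1-2): L=2.0991, (cx,cy)=(0.2415,-0.9704)
member 3 (1-3): L=0.9406, (cx,cy)=(0.9760,0.2179)
member 4 (2-3): L=2.2794, (cx,cy)=(0.1803,0.9836)
member 5 (2-4): L=0.8970, (cx,cy)=(1.0000,0.0000)
member 6 (3-4): L=2.2941, (cx,cy)=(0.2119,-0.9773)
member 7 (3-5): L=0.8824, (cx,cy)=(0.9531,-0.3026)
member 8 (4-5): L=2.0067, (cx,cy)=(0.1769,0.9842)
member 9 (4-6): L=0.8210, (cx,cy)=(1.0000,0.0000)
member 10 (5-6): L=2.0292, (cx,cy)=(0.2296,-0.9733)
solve A·x = −loads:
  F[0-1] = -718.5175 N (compression)
  F[0-2] = +3672.7489 N (tension)
  F[1-2] = +661.4985 N (tension)
  F[1-3] = -296.9979 N (compression)
  F[2-3] = -652.6111 N (compression)
  F[2-4] = +3950.1932 N (tension)
  F[3-4] = +918.6659 N (tension)
  F[3-5] = -631.7710 N (compression)
  F[4-5] = -557.2233 N (compression)
  F[4-6] = -3.1577 N (compression)
  F[5-6] = +13.7505 N (tension)
  Rx@0 = -3542.6600 N
  Ry@0 = +706.6430 N
  Ry@6 = -13.3830 N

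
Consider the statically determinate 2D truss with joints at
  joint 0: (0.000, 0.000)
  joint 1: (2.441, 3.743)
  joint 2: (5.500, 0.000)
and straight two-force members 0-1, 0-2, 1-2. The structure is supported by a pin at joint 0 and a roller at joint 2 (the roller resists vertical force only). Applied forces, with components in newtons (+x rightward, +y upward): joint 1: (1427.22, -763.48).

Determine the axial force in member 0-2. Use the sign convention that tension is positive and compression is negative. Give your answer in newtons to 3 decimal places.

N=3 nodes, M=3 members, R=3 reactions → 2N=6, M+R=6
member 0 (0-1): L=4.4686, (cx,cy)=(0.5463,0.8376)
member 1 (0-2): L=5.5000, (cx,cy)=(1.0000,0.0000)
member 2 (1-2): L=4.8340, (cx,cy)=(0.6328,-0.7743)
solve A·x = −loads:
  F[0-1] = +652.6285 N (tension)
  F[0-2] = +1070.7190 N (tension)
  F[1-2] = -1692.0080 N (compression)
  Rx@0 = -1427.2200 N
  Ry@0 = -546.6544 N
  Ry@2 = +1310.1344 N

1070.719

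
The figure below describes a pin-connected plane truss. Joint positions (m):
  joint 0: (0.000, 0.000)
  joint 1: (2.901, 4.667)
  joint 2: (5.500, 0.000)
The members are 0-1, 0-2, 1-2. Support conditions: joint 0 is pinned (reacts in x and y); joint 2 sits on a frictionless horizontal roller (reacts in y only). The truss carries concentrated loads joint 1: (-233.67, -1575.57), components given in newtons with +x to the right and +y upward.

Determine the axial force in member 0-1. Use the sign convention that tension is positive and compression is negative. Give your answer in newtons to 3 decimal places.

N=3 nodes, M=3 members, R=3 reactions → 2N=6, M+R=6
member 0 (0-1): L=5.4952, (cx,cy)=(0.5279,0.8493)
member 1 (0-2): L=5.5000, (cx,cy)=(1.0000,0.0000)
member 2 (1-2): L=5.3419, (cx,cy)=(0.4865,-0.8737)
solve A·x = −loads:
  F[0-1] = -1110.1078 N (compression)
  F[0-2] = +352.3780 N (tension)
  F[1-2] = -724.2637 N (compression)
  Rx@0 = +233.6700 N
  Ry@0 = +942.8081 N
  Ry@2 = +632.7619 N

-1110.108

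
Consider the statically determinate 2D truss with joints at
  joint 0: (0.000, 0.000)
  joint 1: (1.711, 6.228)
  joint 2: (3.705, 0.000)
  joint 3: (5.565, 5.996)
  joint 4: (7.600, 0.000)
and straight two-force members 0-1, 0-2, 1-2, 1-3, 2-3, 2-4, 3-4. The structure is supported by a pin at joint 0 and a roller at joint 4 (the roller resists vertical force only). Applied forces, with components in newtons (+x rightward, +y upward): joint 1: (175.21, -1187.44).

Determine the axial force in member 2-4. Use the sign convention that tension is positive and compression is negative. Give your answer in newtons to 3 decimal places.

139.460

N=5 nodes, M=7 members, R=3 reactions → 2N=10, M+R=10
member 0 (0-1): L=6.4588, (cx,cy)=(0.2649,0.9643)
member 1 (0-2): L=3.7050, (cx,cy)=(1.0000,0.0000)
member 2 (1-2): L=6.5394, (cx,cy)=(0.3049,-0.9524)
member 3 (1-3): L=3.8610, (cx,cy)=(0.9982,-0.0601)
member 4 (2-3): L=6.2779, (cx,cy)=(0.2963,0.9551)
member 5 (2-4): L=3.8950, (cx,cy)=(1.0000,0.0000)
member 6 (3-4): L=6.3319, (cx,cy)=(0.3214,-0.9469)
solve A·x = −loads:
  F[0-1] = -805.3010 N (compression)
  F[0-2] = +388.5437 N (tension)
  F[1-2] = -414.8946 N (compression)
  F[1-3] = -262.5084 N (compression)
  F[2-3] = +413.7116 N (tension)
  F[2-4] = +139.4600 N (tension)
  F[3-4] = -433.9312 N (compression)
  Rx@0 = -175.2100 N
  Ry@0 = +776.5298 N
  Ry@4 = +410.9102 N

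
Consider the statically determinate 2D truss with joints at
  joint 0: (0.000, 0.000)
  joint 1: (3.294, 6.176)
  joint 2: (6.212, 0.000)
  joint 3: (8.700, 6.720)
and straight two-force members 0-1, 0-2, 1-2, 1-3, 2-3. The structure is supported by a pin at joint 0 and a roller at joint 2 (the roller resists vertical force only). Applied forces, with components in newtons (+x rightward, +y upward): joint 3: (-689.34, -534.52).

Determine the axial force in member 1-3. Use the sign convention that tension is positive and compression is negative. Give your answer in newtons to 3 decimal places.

-513.036

N=4 nodes, M=5 members, R=3 reactions → 2N=8, M+R=8
member 0 (0-1): L=6.9995, (cx,cy)=(0.4706,0.8823)
member 1 (0-2): L=6.2120, (cx,cy)=(1.0000,0.0000)
member 2 (1-2): L=6.8306, (cx,cy)=(0.4272,-0.9042)
member 3 (1-3): L=5.4333, (cx,cy)=(0.9950,0.1001)
member 4 (2-3): L=7.1658, (cx,cy)=(0.3472,0.9378)
solve A·x = −loads:
  F[0-1] = -602.5182 N (compression)
  F[0-2] = -405.7931 N (compression)
  F[1-2] = +531.1689 N (tension)
  F[1-3] = -513.0363 N (compression)
  F[2-3] = -515.2044 N (compression)
  Rx@0 = +689.3400 N
  Ry@0 = +531.6290 N
  Ry@2 = +2.8910 N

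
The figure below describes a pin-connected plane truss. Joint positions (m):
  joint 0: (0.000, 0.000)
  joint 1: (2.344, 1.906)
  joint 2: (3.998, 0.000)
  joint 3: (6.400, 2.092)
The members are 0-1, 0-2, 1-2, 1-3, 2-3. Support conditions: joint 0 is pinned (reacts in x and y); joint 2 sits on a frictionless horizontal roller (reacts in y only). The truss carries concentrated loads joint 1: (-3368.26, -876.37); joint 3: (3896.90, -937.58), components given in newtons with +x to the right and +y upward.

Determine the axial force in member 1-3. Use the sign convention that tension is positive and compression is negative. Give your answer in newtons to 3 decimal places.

5255.353

N=4 nodes, M=5 members, R=3 reactions → 2N=8, M+R=8
member 0 (0-1): L=3.0211, (cx,cy)=(0.7759,0.6309)
member 1 (0-2): L=3.9980, (cx,cy)=(1.0000,0.0000)
member 2 (1-2): L=2.5236, (cx,cy)=(0.6554,-0.7553)
member 3 (1-3): L=4.0603, (cx,cy)=(0.9990,0.0458)
member 4 (2-3): L=3.1853, (cx,cy)=(0.7541,0.6568)
solve A·x = −loads:
  F[0-1] = +1005.0183 N (tension)
  F[0-2] = -251.1245 N (compression)
  F[1-2] = -1681.0939 N (compression)
  F[1-3] = +5255.3528 N (tension)
  F[2-3] = -1794.1262 N (compression)
  Rx@0 = -528.6400 N
  Ry@0 = -634.0576 N
  Ry@2 = +2448.0076 N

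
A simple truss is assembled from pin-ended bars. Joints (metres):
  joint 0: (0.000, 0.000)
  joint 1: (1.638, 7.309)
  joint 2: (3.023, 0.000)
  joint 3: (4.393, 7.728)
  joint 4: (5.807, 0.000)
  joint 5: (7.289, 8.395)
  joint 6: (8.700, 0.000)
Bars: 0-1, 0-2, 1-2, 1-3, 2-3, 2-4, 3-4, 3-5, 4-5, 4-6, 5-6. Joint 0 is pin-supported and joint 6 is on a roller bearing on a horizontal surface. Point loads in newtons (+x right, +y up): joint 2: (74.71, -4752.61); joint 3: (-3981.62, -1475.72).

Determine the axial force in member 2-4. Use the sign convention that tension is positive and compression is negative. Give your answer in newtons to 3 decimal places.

-635.476

N=7 nodes, M=11 members, R=3 reactions → 2N=14, M+R=14
member 0 (0-1): L=7.4903, (cx,cy)=(0.2187,0.9758)
member 1 (0-2): L=3.0230, (cx,cy)=(1.0000,0.0000)
member 2 (1-2): L=7.4391, (cx,cy)=(0.1862,-0.9825)
member 3 (1-3): L=2.7867, (cx,cy)=(0.9886,0.1504)
member 4 (2-3): L=7.8485, (cx,cy)=(0.1746,0.9846)
member 5 (2-4): L=2.7840, (cx,cy)=(1.0000,0.0000)
member 6 (3-4): L=7.8563, (cx,cy)=(0.1800,-0.9837)
member 7 (3-5): L=2.9718, (cx,cy)=(0.9745,0.2244)
member 8 (4-5): L=8.5248, (cx,cy)=(0.1738,0.9848)
member 9 (4-6): L=2.8930, (cx,cy)=(1.0000,0.0000)
member 10 (5-6): L=8.5128, (cx,cy)=(0.1658,-0.9862)
solve A·x = −loads:
  F[0-1] = -7551.3304 N (compression)
  F[0-2] = -2255.5627 N (compression)
  F[1-2] = +7041.1446 N (tension)
  F[1-3] = -2996.3260 N (compression)
  F[2-3] = -2199.1893 N (compression)
  F[2-4] = -635.4763 N (compression)
  F[3-4] = +1255.0584 N (tension)
  F[3-5] = +420.3102 N (tension)
  F[4-5] = -1253.6523 N (compression)
  F[4-6] = -191.6452 N (compression)
  F[5-6] = +1156.2211 N (tension)
  Rx@0 = +3906.9100 N
  Ry@0 = +7368.5577 N
  Ry@6 = -1140.2277 N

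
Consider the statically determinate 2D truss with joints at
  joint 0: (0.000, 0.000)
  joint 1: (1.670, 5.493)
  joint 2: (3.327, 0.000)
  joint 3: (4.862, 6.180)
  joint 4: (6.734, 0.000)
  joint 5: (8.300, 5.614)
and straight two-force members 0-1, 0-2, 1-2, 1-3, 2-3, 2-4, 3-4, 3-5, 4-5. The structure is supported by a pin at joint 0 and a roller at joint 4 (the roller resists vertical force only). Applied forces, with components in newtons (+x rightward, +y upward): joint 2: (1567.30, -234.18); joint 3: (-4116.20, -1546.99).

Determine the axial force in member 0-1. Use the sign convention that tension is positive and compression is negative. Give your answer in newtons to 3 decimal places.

N=6 nodes, M=9 members, R=3 reactions → 2N=12, M+R=12
member 0 (0-1): L=5.7412, (cx,cy)=(0.2909,0.9568)
member 1 (0-2): L=3.3270, (cx,cy)=(1.0000,0.0000)
member 2 (1-2): L=5.7375, (cx,cy)=(0.2888,-0.9574)
member 3 (1-3): L=3.2651, (cx,cy)=(0.9776,0.2104)
member 4 (2-3): L=6.3678, (cx,cy)=(0.2411,0.9705)
member 5 (2-4): L=3.4070, (cx,cy)=(1.0000,0.0000)
member 6 (3-4): L=6.4573, (cx,cy)=(0.2899,-0.9571)
member 7 (3-5): L=3.4843, (cx,cy)=(0.9867,-0.1624)
member 8 (4-5): L=5.8283, (cx,cy)=(0.2687,0.9632)
solve A·x = −loads:
  F[0-1] = -4521.6092 N (compression)
  F[0-2] = -1233.6659 N (compression)
  F[1-2] = +3965.5130 N (tension)
  F[1-3] = -2516.8270 N (compression)
  F[2-3] = -3670.5998 N (compression)
  F[2-4] = -770.8903 N (compression)
  F[3-4] = +2659.1205 N (tension)
  F[3-5] = +0.0000 N (tension)
  F[4-5] = -0.0000 N (compression)
  Rx@0 = +2548.9000 N
  Ry@0 = +4326.0963 N
  Ry@4 = -2544.9263 N

-4521.609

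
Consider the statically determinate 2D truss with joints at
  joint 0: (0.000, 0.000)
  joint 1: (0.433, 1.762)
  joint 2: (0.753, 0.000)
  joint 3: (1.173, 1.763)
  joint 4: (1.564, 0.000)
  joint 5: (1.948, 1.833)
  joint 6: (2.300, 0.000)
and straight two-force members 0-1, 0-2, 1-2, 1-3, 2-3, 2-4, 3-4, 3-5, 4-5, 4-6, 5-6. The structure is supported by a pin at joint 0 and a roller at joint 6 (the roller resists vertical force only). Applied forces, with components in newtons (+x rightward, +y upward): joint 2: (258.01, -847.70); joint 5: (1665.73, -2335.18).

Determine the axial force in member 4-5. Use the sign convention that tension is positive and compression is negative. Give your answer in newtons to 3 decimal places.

N=7 nodes, M=11 members, R=3 reactions → 2N=14, M+R=14
member 0 (0-1): L=1.8144, (cx,cy)=(0.2386,0.9711)
member 1 (0-2): L=0.7530, (cx,cy)=(1.0000,0.0000)
member 2 (1-2): L=1.7908, (cx,cy)=(0.1787,-0.9839)
member 3 (1-3): L=0.7400, (cx,cy)=(1.0000,0.0014)
member 4 (2-3): L=1.8123, (cx,cy)=(0.2317,0.9728)
member 5 (2-4): L=0.8110, (cx,cy)=(1.0000,0.0000)
member 6 (3-4): L=1.8058, (cx,cy)=(0.2165,-0.9763)
member 7 (3-5): L=0.7782, (cx,cy)=(0.9959,0.0900)
member 8 (4-5): L=1.8728, (cx,cy)=(0.2050,0.9788)
member 9 (4-6): L=0.7360, (cx,cy)=(1.0000,0.0000)
member 10 (5-6): L=1.8665, (cx,cy)=(0.1886,-0.9821)
solve A·x = −loads:
  F[0-1] = +411.8597 N (tension)
  F[0-2] = +1825.4525 N (tension)
  F[1-2] = -406.2676 N (compression)
  F[1-3] = +170.8832 N (tension)
  F[2-3] = +1282.3386 N (tension)
  F[2-4] = +1197.6716 N (tension)
  F[3-4] = -1210.4253 N (compression)
  F[3-5] = +733.1120 N (tension)
  F[4-5] = +1207.3644 N (tension)
  F[4-6] = +688.0304 N (tension)
  F[5-6] = -3648.3048 N (compression)
  Rx@0 = -1923.7400 N
  Ry@0 = -399.9599 N
  Ry@6 = +3582.8399 N

1207.364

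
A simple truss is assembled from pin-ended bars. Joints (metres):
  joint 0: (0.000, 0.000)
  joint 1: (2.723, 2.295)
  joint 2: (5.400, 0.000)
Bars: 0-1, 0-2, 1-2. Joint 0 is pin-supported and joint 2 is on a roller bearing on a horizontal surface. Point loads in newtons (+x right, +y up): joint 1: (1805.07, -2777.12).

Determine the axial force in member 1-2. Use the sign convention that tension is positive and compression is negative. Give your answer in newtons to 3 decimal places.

N=3 nodes, M=3 members, R=3 reactions → 2N=6, M+R=6
member 0 (0-1): L=3.5611, (cx,cy)=(0.7646,0.6445)
member 1 (0-2): L=5.4000, (cx,cy)=(1.0000,0.0000)
member 2 (1-2): L=3.5261, (cx,cy)=(0.7592,-0.6509)
solve A·x = −loads:
  F[0-1] = -945.8786 N (compression)
  F[0-2] = +2528.3282 N (tension)
  F[1-2] = -3330.2683 N (compression)
  Rx@0 = -1805.0700 N
  Ry@0 = +609.5768 N
  Ry@2 = +2167.5432 N

-3330.268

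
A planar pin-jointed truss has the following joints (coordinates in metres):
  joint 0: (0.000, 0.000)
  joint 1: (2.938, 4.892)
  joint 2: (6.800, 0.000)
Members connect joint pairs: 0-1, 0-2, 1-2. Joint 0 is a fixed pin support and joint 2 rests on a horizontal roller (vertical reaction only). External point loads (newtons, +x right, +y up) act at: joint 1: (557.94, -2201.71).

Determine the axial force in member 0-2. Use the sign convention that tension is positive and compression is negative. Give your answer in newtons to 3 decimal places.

N=3 nodes, M=3 members, R=3 reactions → 2N=6, M+R=6
member 0 (0-1): L=5.7064, (cx,cy)=(0.5149,0.8573)
member 1 (0-2): L=6.8000, (cx,cy)=(1.0000,0.0000)
member 2 (1-2): L=6.2327, (cx,cy)=(0.6196,-0.7849)
solve A·x = −loads:
  F[0-1] = -990.4078 N (compression)
  F[0-2] = +1067.8579 N (tension)
  F[1-2] = -1723.3691 N (compression)
  Rx@0 = -557.9400 N
  Ry@0 = +849.0532 N
  Ry@2 = +1352.6568 N

1067.858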